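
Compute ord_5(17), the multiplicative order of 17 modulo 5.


We want ord_5(17), the smallest k >= 1 with 17^k = 1 mod 5.
n = 5 = 5, phi(5) = 4; the order divides phi(n).
Divisors of 4: 1, 2, 4
Repeated squaring mod 5: 17^1 = 2, 17^2 = 4, 17^4 = 1
Test divisors in increasing order:
  k=1: 17^1 = 2 mod 5
  k=2: 17^2 = 4 mod 5
  k=4: 17^4 = 1 mod 5  <- first divisor giving 1
Order = 4

4


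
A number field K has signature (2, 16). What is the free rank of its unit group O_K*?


By Dirichlet's unit theorem:
rank = r1 + r2 - 1
= 2 + 16 - 1
= 17

17


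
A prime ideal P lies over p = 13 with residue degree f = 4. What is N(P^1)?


N(P^a) = p^(a*f)
= 13^(1*4)
= 13^4
= 28561

28561


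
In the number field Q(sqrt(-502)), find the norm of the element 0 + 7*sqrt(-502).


N(a + b*sqrt(d)) = a^2 - d*b^2
= (0)^2 - (-502)*(7)^2
= 0 + 24598
= 24598

24598


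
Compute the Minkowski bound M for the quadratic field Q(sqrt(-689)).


d = -689, d mod 4 = 3, so disc(K) = 4d = -2756; |disc(K)| = 2756
Imaginary quadratic field, so n = 2, s = r2 = 1, r1 = 0
M = (n!/n^n) * (4/pi)^s * sqrt(|disc(K)|) = (2!/2^2) * (4/pi)^1 * sqrt(2756)
= 0.5 * 1.273240 * 52.497619
= 33.4210

33.4210


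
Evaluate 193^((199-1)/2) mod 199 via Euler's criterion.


p = 199 is prime and the exponent is (p-1)/2 = 99, so by Euler's criterion 193^99 = (193/199) = +1 or -1 mod 199.
Compute by square-and-multiply:
  99 = 64 + 32 + 2 + 1 (binary 1100011)
  Repeated squaring mod 199: 193^1 = 193, 193^2 = 36, 193^4 = 102, 193^8 = 56, 193^16 = 151, 193^32 = 115, 193^64 = 91
  193^99 = 193^64 * 193^32 * 193^2 * 193^1 = 91 * 115 * 36 * 193 mod 199
    91 * 115 = 10465 = 117 mod 199
    117 * 36 = 4212 = 33 mod 199
    33 * 193 = 6369 = 1 mod 199
  193^99 = 1 mod 199
Result 1: 193 is a quadratic residue mod 199.
193^99 mod 199 = 1

1


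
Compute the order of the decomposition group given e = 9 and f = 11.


|D_P| = e * f
= 9 * 11
= 99

99


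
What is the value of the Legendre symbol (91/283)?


p = 283 is prime, so compute (91/283) with the reciprocity algorithm (Jacobi-symbol steps: pull out 2s via (2/n), flip via reciprocity, reduce):
  reciprocity: (91/283) -> -(283/91)
  reduce: (10/91)
  pull out 2: (2/91) = -1  (since 91 mod 8 = 3)
  reciprocity: (5/91) -> +(91/5)
  reduce: (1/5)
  (1/5) = 1
Product of signs = 1
(91/283) = 1

1


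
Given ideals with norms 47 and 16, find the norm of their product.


N(IJ) = N(I) * N(J)
= 47 * 16
= 752

752


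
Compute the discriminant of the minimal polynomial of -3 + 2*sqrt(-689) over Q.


The element -3 + 2*sqrt(-689) has minimal polynomial:
x^2 + 6*x + 2765
Discriminant = (6)^2 - 4*(2765)
= 36 - 11060
= -11024

-11024


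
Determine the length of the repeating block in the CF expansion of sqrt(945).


Run the CF algorithm for sqrt(945).
a_0 = floor(sqrt(945)) = 30; set m_0=0, q_0=1.
Recurrence: m' = q*a - m,  q' = (d - m'^2)/q,  a' = floor((a_0 + m')/q').
  step 1: m=30, q=45, a=1
  step 2: m=15, q=16, a=2
  step 3: m=17, q=41, a=1
  step 4: m=24, q=9, a=6
  step 5: m=30, q=5, a=12
  step 6: m=30, q=9, a=6
  step 7: m=24, q=41, a=1
  step 8: m=17, q=16, a=2
  step 9: m=15, q=45, a=1
  step 10: m=30, q=1, a=60
a_10 = 2*a_0 = 60, so the period closes here.
sqrt(945) = [30; 1, 2, 1, 6, 12, 6, 1, 2, 1, 60]
Period length = 10

10


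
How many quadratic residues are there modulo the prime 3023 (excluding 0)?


For prime p, the number of non-zero quadratic residues is (p-1)/2.
= (3023-1)/2
= 1511

1511


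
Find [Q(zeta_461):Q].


The degree equals Euler's totient phi(461).
461 = 461
phi(461) = 460

460


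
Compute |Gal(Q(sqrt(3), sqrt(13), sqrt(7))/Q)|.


The 3 square roots of distinct primes are multiplicatively independent over Q,
so [K:Q] = 2^3 and Gal(K/Q) is isomorphic to (Z/2Z)^3.
|Gal| = 2^3 = 8

8


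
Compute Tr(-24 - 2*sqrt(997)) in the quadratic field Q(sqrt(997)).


Tr(a + b*sqrt(d)) = (a + b*sqrt(d)) + (a - b*sqrt(d)) = 2a
= 2 * (-24)
= -48

-48


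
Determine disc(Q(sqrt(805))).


For K = Q(sqrt(d)) with d squarefree: disc(K) = d if d = 1 mod 4, and disc(K) = 4d if d = 2 or 3 mod 4.
Here d = 805, and d mod 4 = 1.
d = 1 mod 4 (O_K = Z[(1+sqrt(d))/2]), so disc(K) = d = 805

805


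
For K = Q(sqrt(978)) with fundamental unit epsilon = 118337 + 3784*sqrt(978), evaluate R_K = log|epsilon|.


epsilon = 118337 + 3784*sqrt(978)
= 236674.0000
R = ln(236674.0000)
= 12.3744

12.3744


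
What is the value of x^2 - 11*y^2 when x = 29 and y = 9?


x^2 - d*y^2
= 29^2 - 11*9^2
= 841 - 891
= -50

-50


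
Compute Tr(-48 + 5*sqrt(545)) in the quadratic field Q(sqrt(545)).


Tr(a + b*sqrt(d)) = (a + b*sqrt(d)) + (a - b*sqrt(d)) = 2a
= 2 * (-48)
= -96

-96


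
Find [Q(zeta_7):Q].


The degree equals Euler's totient phi(7).
7 = 7
phi(7) = 6

6


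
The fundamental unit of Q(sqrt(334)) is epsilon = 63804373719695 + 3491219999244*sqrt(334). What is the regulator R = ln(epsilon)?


epsilon = 63804373719695 + 3491219999244*sqrt(334)
= 1.2761e+14
R = ln(1.2761e+14)
= 32.4800

32.4800


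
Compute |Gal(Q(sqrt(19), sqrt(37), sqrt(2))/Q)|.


The 3 square roots of distinct primes are multiplicatively independent over Q,
so [K:Q] = 2^3 and Gal(K/Q) is isomorphic to (Z/2Z)^3.
|Gal| = 2^3 = 8

8


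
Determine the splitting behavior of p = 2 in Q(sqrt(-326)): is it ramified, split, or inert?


K = Q(sqrt(-326)). Since d mod 4 = 2, disc(K) = -1304.
Check p | disc: -1304 mod 2 = 0.
p divides disc, so p ramifies: (p) = P^2 with e=2, f=1, g=1.
Therefore p is ramified.

ramified


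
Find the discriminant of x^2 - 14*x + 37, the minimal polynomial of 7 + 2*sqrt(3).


The element 7 + 2*sqrt(3) has minimal polynomial:
x^2 - 14*x + 37
Discriminant = (-14)^2 - 4*(37)
= 196 - 148
= 48

48


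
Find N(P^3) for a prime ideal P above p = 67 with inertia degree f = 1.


N(P^a) = p^(a*f)
= 67^(3*1)
= 67^3
= 300763

300763


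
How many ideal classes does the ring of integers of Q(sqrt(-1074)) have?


K = Q(sqrt(-1074)). d mod 4 = 2, so D = disc(K) = 4d = -4296
h(K) equals the number of primitive reduced positive-definite forms (a, b, c) = a*x^2 + b*x*y + c*y^2 with b^2 - 4ac = D,
where reduced means |b| <= a <= c, with b >= 0 whenever |b| = a or a = c, and primitive means gcd(a, b, c) = 1.
Reduced forces 3a^2 <= |D| = 4296, so 1 <= a <= 37; b must have the parity of D, and c = (b^2 - D)/(4a) must be an integer >= a.
Enumerate a = 1..37, b in [-a, a]:
  a=1: (1, 0, 1074)  [1]
  a=2: (2, 0, 537)  [1]
  a=3: (3, 0, 358)  [1]
  a=4: none
  a=5: (5, -2, 215), (5, 2, 215)  [2]
  a=6: (6, 0, 179)  [1]
  a=7: (7, -4, 154), (7, 4, 154)  [2]
  a=8..9: none
  a=10: (10, -8, 109), (10, 8, 109)  [2]
  a=11: (11, -4, 98), (11, 4, 98)  [2]
  a=12..13: none
  a=14: (14, -4, 77), (14, 4, 77)  [2]
  a=15: (15, -12, 74), (15, 12, 74)  [2]
  a=16..18: none
  a=19: (19, -6, 57), (19, 6, 57)  [2]
  a=20: none
  a=21: (21, -18, 55), (21, 18, 55)  [2]
  a=22: (22, -4, 49), (22, 4, 49)  [2]
  a=23..24: none
  a=25: (25, -2, 43), (25, 2, 43)  [2]
  a=26..28: none
  a=29: (29, -24, 42), (29, 24, 42)  [2]
  a=30: (30, -12, 37), (30, 12, 37)  [2]
  a=31..32: none
  a=33: (33, -18, 35), (33, 18, 35)  [2]
  a=34: none
  a=35: (35, -32, 38), (35, 32, 38)  [2]
  a=36..37: none
Total reduced forms: 1 + 1 + 1 + 2 + 1 + 2 + 2 + 2 + 2 + 2 + 2 + 2 + 2 + 2 + 2 + 2 + 2 + 2 = 32
h = 32

32


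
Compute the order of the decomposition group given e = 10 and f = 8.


|D_P| = e * f
= 10 * 8
= 80

80


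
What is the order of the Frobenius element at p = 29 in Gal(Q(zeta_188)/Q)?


The Frobenius at p in Gal(Q(zeta_n)/Q) = (Z/nZ)* is the class of p, so its order is ord_188(29), the smallest k >= 1 with 29^k = 1 mod 188.
n = 188 = 2^2 * 47, phi(188) = 92; the order divides phi(n).
Divisors of 92: 1, 2, 4, 23, 46, 92
Repeated squaring mod 188: 29^1 = 29, 29^2 = 89, 29^4 = 25, 29^8 = 61, 29^16 = 149, 29^32 = 17, 29^64 = 101
Test divisors in increasing order:
  k=1: 29^1 = 29 mod 188
  k=2: 29^2 = 89 mod 188
  k=4: 29^4 = 25 mod 188
  k=23: 29^23 = 149 * 25 * 89 * 29 = 93 mod 188
  k=46: 29^46 = 17 * 61 * 25 * 89 = 1 mod 188  <- first divisor giving 1
Order = 46

46


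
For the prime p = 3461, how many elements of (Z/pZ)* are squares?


For prime p, the number of non-zero quadratic residues is (p-1)/2.
= (3461-1)/2
= 1730

1730


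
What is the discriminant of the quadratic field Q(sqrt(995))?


For K = Q(sqrt(d)) with d squarefree: disc(K) = d if d = 1 mod 4, and disc(K) = 4d if d = 2 or 3 mod 4.
Here d = 995, and d mod 4 = 3.
d = 3 mod 4, not 1 (O_K = Z[sqrt(d)]), so disc(K) = 4d = 4 * (995) = 3980

3980


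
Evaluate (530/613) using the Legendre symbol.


p = 613 is prime, so compute (530/613) with the reciprocity algorithm (Jacobi-symbol steps: pull out 2s via (2/n), flip via reciprocity, reduce):
  pull out 2: (2/613) = -1  (since 613 mod 8 = 5)
  reciprocity: (265/613) -> +(613/265)
  reduce: (83/265)
  reciprocity: (83/265) -> +(265/83)
  reduce: (16/83)
  pull out 2: (2/83) = -1  (since 83 mod 8 = 3)
  pull out 2: (2/83) = -1  (since 83 mod 8 = 3)
  pull out 2: (2/83) = -1  (since 83 mod 8 = 3)
  pull out 2: (2/83) = -1  (since 83 mod 8 = 3)
  (1/83) = 1
Product of signs = -1
(530/613) = -1

-1


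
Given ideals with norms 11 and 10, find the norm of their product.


N(IJ) = N(I) * N(J)
= 11 * 10
= 110

110


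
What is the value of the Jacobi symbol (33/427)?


Compute (33/427) via quadratic reciprocity:
  reciprocity: (33/427) -> +(427/33)
  reduce: (31/33)
  reciprocity: (31/33) -> +(33/31)
  reduce: (2/31)
  pull out 2: (2/31) = +1  (since 31 mod 8 = 7)
  (1/31) = 1
Product of signs = 1

1


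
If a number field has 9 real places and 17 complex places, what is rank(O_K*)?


By Dirichlet's unit theorem:
rank = r1 + r2 - 1
= 9 + 17 - 1
= 25

25


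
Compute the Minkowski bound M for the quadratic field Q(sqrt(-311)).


d = -311, d mod 4 = 1, so disc(K) = d = -311; |disc(K)| = 311
Imaginary quadratic field, so n = 2, s = r2 = 1, r1 = 0
M = (n!/n^n) * (4/pi)^s * sqrt(|disc(K)|) = (2!/2^2) * (4/pi)^1 * sqrt(311)
= 0.5 * 1.273240 * 17.635192
= 11.2269

11.2269


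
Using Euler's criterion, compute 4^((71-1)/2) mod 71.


p = 71 is prime and the exponent is (p-1)/2 = 35, so by Euler's criterion 4^35 = (4/71) = +1 or -1 mod 71.
Compute by square-and-multiply:
  35 = 32 + 2 + 1 (binary 100011)
  Repeated squaring mod 71: 4^1 = 4, 4^2 = 16, 4^4 = 43, 4^8 = 3, 4^16 = 9, 4^32 = 10
  4^35 = 4^32 * 4^2 * 4^1 = 10 * 16 * 4 mod 71
    10 * 16 = 160 = 18 mod 71
    18 * 4 = 72 = 1 mod 71
  4^35 = 1 mod 71
Result 1: 4 is a quadratic residue mod 71.
4^35 mod 71 = 1

1


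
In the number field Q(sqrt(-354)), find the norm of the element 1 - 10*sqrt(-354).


N(a + b*sqrt(d)) = a^2 - d*b^2
= (1)^2 - (-354)*(-10)^2
= 1 + 35400
= 35401

35401


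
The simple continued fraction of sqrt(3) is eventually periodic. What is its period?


Run the CF algorithm for sqrt(3).
a_0 = floor(sqrt(3)) = 1; set m_0=0, q_0=1.
Recurrence: m' = q*a - m,  q' = (d - m'^2)/q,  a' = floor((a_0 + m')/q').
  step 1: m=1, q=2, a=1
  step 2: m=1, q=1, a=2
a_2 = 2*a_0 = 2, so the period closes here.
sqrt(3) = [1; 1, 2]
Period length = 2

2


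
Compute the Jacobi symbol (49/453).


Compute (49/453) via quadratic reciprocity:
  reciprocity: (49/453) -> +(453/49)
  reduce: (12/49)
  pull out 2: (2/49) = +1  (since 49 mod 8 = 1)
  pull out 2: (2/49) = +1  (since 49 mod 8 = 1)
  reciprocity: (3/49) -> +(49/3)
  reduce: (1/3)
  (1/3) = 1
Product of signs = 1

1


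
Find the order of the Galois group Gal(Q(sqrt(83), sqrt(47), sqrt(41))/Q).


The 3 square roots of distinct primes are multiplicatively independent over Q,
so [K:Q] = 2^3 and Gal(K/Q) is isomorphic to (Z/2Z)^3.
|Gal| = 2^3 = 8

8


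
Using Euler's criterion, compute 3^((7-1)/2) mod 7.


p = 7 is prime and the exponent is (p-1)/2 = 3, so by Euler's criterion 3^3 = (3/7) = +1 or -1 mod 7.
Compute by square-and-multiply:
  3 = 2 + 1 (binary 11)
  Repeated squaring mod 7: 3^1 = 3, 3^2 = 2
  3^3 = 3^2 * 3^1 = 2 * 3 mod 7
    2 * 3 = 6 = 6 mod 7
  3^3 = 6 mod 7
Result 6 = p - 1 = -1 mod 7: 3 is a quadratic non-residue mod 7. As a residue in [0, p-1] the value is 6.
3^3 mod 7 = 6

6


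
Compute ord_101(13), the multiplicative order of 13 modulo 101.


We want ord_101(13), the smallest k >= 1 with 13^k = 1 mod 101.
n = 101 = 101, phi(101) = 100; the order divides phi(n).
Divisors of 100: 1, 2, 4, 5, 10, 20, 25, 50, 100
Repeated squaring mod 101: 13^1 = 13, 13^2 = 68, 13^4 = 79, 13^8 = 80, 13^16 = 37, 13^32 = 56, 13^64 = 5
Test divisors in increasing order:
  k=1: 13^1 = 13 mod 101
  k=2: 13^2 = 68 mod 101
  k=4: 13^4 = 79 mod 101
  k=5: 13^5 = 79 * 13 = 17 mod 101
  k=10: 13^10 = 80 * 68 = 87 mod 101
  k=20: 13^20 = 37 * 79 = 95 mod 101
  k=25: 13^25 = 37 * 80 * 13 = 100 mod 101
  k=50: 13^50 = 56 * 37 * 68 = 1 mod 101  <- first divisor giving 1
Order = 50

50


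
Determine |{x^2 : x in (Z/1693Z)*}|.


For prime p, the number of non-zero quadratic residues is (p-1)/2.
= (1693-1)/2
= 846

846


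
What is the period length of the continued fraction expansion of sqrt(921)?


Run the CF algorithm for sqrt(921).
a_0 = floor(sqrt(921)) = 30; set m_0=0, q_0=1.
Recurrence: m' = q*a - m,  q' = (d - m'^2)/q,  a' = floor((a_0 + m')/q').
  step 1: m=30, q=21, a=2
  step 2: m=12, q=37, a=1
  step 3: m=25, q=8, a=6
  step 4: m=23, q=49, a=1
  step 5: m=26, q=5, a=11
  step 6: m=29, q=16, a=3
  step 7: m=19, q=35, a=1
  step 8: m=16, q=19, a=2
  step 9: m=22, q=23, a=2
  step 10: m=24, q=15, a=3
  step 11: m=21, q=32, a=1
  step 12: m=11, q=25, a=1
  step 13: m=14, q=29, a=1
  step 14: m=15, q=24, a=1
  step 15: m=9, q=35, a=1
  step 16: m=26, q=7, a=8
  step 17: m=30, q=3, a=20
  step 18: m=30, q=7, a=8
  step 19: m=26, q=35, a=1
  step 20: m=9, q=24, a=1
  step 21: m=15, q=29, a=1
  step 22: m=14, q=25, a=1
  step 23: m=11, q=32, a=1
  step 24: m=21, q=15, a=3
  step 25: m=24, q=23, a=2
  step 26: m=22, q=19, a=2
  step 27: m=16, q=35, a=1
  step 28: m=19, q=16, a=3
  step 29: m=29, q=5, a=11
  step 30: m=26, q=49, a=1
  step 31: m=23, q=8, a=6
  step 32: m=25, q=37, a=1
  step 33: m=12, q=21, a=2
  step 34: m=30, q=1, a=60
a_34 = 2*a_0 = 60, so the period closes here.
sqrt(921) = [30; 2, 1, 6, 1, 11, 3, 1, 2, 2, 3, 1, 1, 1, 1, 1, 8, 20, 8, 1, 1, 1, 1, 1, 3, 2, 2, 1, 3, 11, 1, 6, 1, 2, 60]
Period length = 34

34


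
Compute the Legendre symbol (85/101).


p = 101 is prime, so compute (85/101) with the reciprocity algorithm (Jacobi-symbol steps: pull out 2s via (2/n), flip via reciprocity, reduce):
  reciprocity: (85/101) -> +(101/85)
  reduce: (16/85)
  pull out 2: (2/85) = -1  (since 85 mod 8 = 5)
  pull out 2: (2/85) = -1  (since 85 mod 8 = 5)
  pull out 2: (2/85) = -1  (since 85 mod 8 = 5)
  pull out 2: (2/85) = -1  (since 85 mod 8 = 5)
  (1/85) = 1
Product of signs = 1
(85/101) = 1

1


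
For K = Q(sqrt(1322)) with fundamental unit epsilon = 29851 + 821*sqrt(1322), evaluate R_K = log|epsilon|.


epsilon = 29851 + 821*sqrt(1322)
= 59702.0000
R = ln(59702.0000)
= 10.9971

10.9971


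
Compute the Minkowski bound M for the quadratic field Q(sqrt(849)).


d = 849, d mod 4 = 1, so disc(K) = d = 849; |disc(K)| = 849
Real quadratic field, so n = 2, s = r2 = 0, r1 = 2
M = (n!/n^n) * (4/pi)^s * sqrt(|disc(K)|) = (2!/2^2) * (4/pi)^0 * sqrt(849)
= 0.5 * 1.000000 * 29.137605
= 14.5688

14.5688


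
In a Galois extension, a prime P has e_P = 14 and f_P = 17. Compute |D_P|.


|D_P| = e * f
= 14 * 17
= 238

238


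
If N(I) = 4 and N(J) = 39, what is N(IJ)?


N(IJ) = N(I) * N(J)
= 4 * 39
= 156

156


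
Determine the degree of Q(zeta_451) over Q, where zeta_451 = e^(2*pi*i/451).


The degree equals Euler's totient phi(451).
451 = 11 * 41
phi(451) = 400

400


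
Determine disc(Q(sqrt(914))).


For K = Q(sqrt(d)) with d squarefree: disc(K) = d if d = 1 mod 4, and disc(K) = 4d if d = 2 or 3 mod 4.
Here d = 914, and d mod 4 = 2.
d = 2 mod 4, not 1 (O_K = Z[sqrt(d)]), so disc(K) = 4d = 4 * (914) = 3656

3656


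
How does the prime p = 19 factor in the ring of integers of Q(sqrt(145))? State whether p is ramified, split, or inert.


K = Q(sqrt(145)). Since d mod 4 = 1, disc(K) = 145.
Check p | disc: 145 mod 19 = 12.
p does not divide disc. Compute Legendre symbol (d/p):
12^((19-1)/2) mod 19 = -1
(d/p) = -1, so p is inert: (p) stays prime with e=1, f=2, g=1.
Therefore p is inert.

inert


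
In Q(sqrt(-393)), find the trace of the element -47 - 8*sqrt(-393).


Tr(a + b*sqrt(d)) = (a + b*sqrt(d)) + (a - b*sqrt(d)) = 2a
= 2 * (-47)
= -94

-94


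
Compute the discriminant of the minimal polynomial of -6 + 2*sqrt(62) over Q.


The element -6 + 2*sqrt(62) has minimal polynomial:
x^2 + 12*x - 212
Discriminant = (12)^2 - 4*(-212)
= 144 + 848
= 992

992


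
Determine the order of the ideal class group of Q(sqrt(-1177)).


K = Q(sqrt(-1177)). d mod 4 = 3, so D = disc(K) = 4d = -4708
h(K) equals the number of primitive reduced positive-definite forms (a, b, c) = a*x^2 + b*x*y + c*y^2 with b^2 - 4ac = D,
where reduced means |b| <= a <= c, with b >= 0 whenever |b| = a or a = c, and primitive means gcd(a, b, c) = 1.
Reduced forces 3a^2 <= |D| = 4708, so 1 <= a <= 39; b must have the parity of D, and c = (b^2 - D)/(4a) must be an integer >= a.
Enumerate a = 1..39, b in [-a, a]:
  a=1: (1, 0, 1177)  [1]
  a=2: (2, 2, 589)  [1]
  a=3..10: none
  a=11: (11, 0, 107)  [1]
  a=12..16: none
  a=17: (17, -16, 73), (17, 16, 73)  [2]
  a=18: none
  a=19: (19, -2, 62), (19, 2, 62)  [2]
  a=20..21: none
  a=22: (22, 22, 59)  [1]
  a=23..30: none
  a=31: (31, -2, 38), (31, 2, 38)  [2]
  a=32..33: none
  a=34: (34, -18, 37), (34, 18, 37)  [2]
  a=35..39: none
Total reduced forms: 1 + 1 + 1 + 2 + 2 + 1 + 2 + 2 = 12
h = 12

12


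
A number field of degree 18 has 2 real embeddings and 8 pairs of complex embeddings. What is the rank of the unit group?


By Dirichlet's unit theorem:
rank = r1 + r2 - 1
= 2 + 8 - 1
= 9

9


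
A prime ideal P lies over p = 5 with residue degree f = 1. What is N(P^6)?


N(P^a) = p^(a*f)
= 5^(6*1)
= 5^6
= 15625

15625


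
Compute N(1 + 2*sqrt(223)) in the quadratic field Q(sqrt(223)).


N(a + b*sqrt(d)) = a^2 - d*b^2
= (1)^2 - (223)*(2)^2
= 1 - 892
= -891

-891


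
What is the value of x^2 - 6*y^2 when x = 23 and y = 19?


x^2 - d*y^2
= 23^2 - 6*19^2
= 529 - 2166
= -1637

-1637


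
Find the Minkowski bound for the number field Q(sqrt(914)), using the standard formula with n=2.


d = 914, d mod 4 = 2, so disc(K) = 4d = 3656; |disc(K)| = 3656
Real quadratic field, so n = 2, s = r2 = 0, r1 = 2
M = (n!/n^n) * (4/pi)^s * sqrt(|disc(K)|) = (2!/2^2) * (4/pi)^0 * sqrt(3656)
= 0.5 * 1.000000 * 60.464866
= 30.2324

30.2324


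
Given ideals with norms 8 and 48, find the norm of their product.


N(IJ) = N(I) * N(J)
= 8 * 48
= 384

384


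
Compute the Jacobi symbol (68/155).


Compute (68/155) via quadratic reciprocity:
  pull out 2: (2/155) = -1  (since 155 mod 8 = 3)
  pull out 2: (2/155) = -1  (since 155 mod 8 = 3)
  reciprocity: (17/155) -> +(155/17)
  reduce: (2/17)
  pull out 2: (2/17) = +1  (since 17 mod 8 = 1)
  (1/17) = 1
Product of signs = 1

1


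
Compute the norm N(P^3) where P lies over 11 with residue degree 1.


N(P^a) = p^(a*f)
= 11^(3*1)
= 11^3
= 1331

1331


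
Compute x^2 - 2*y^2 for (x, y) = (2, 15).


x^2 - d*y^2
= 2^2 - 2*15^2
= 4 - 450
= -446

-446


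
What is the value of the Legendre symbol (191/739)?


p = 739 is prime, so compute (191/739) with the reciprocity algorithm (Jacobi-symbol steps: pull out 2s via (2/n), flip via reciprocity, reduce):
  reciprocity: (191/739) -> -(739/191)
  reduce: (166/191)
  pull out 2: (2/191) = +1  (since 191 mod 8 = 7)
  reciprocity: (83/191) -> -(191/83)
  reduce: (25/83)
  reciprocity: (25/83) -> +(83/25)
  reduce: (8/25)
  pull out 2: (2/25) = +1  (since 25 mod 8 = 1)
  pull out 2: (2/25) = +1  (since 25 mod 8 = 1)
  pull out 2: (2/25) = +1  (since 25 mod 8 = 1)
  (1/25) = 1
Product of signs = 1
(191/739) = 1

1


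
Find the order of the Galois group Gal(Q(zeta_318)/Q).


|Gal(Q(zeta_318)/Q)| = phi(318)
= 104

104


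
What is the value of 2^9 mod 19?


p = 19 is prime and the exponent is (p-1)/2 = 9, so by Euler's criterion 2^9 = (2/19) = +1 or -1 mod 19.
Compute by square-and-multiply:
  9 = 8 + 1 (binary 1001)
  Repeated squaring mod 19: 2^1 = 2, 2^2 = 4, 2^4 = 16, 2^8 = 9
  2^9 = 2^8 * 2^1 = 9 * 2 mod 19
    9 * 2 = 18 = 18 mod 19
  2^9 = 18 mod 19
Result 18 = p - 1 = -1 mod 19: 2 is a quadratic non-residue mod 19. As a residue in [0, p-1] the value is 18.
2^9 mod 19 = 18

18


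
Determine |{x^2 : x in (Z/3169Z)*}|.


For prime p, the number of non-zero quadratic residues is (p-1)/2.
= (3169-1)/2
= 1584

1584


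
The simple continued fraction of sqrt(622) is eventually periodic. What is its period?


Run the CF algorithm for sqrt(622).
a_0 = floor(sqrt(622)) = 24; set m_0=0, q_0=1.
Recurrence: m' = q*a - m,  q' = (d - m'^2)/q,  a' = floor((a_0 + m')/q').
  step 1: m=24, q=46, a=1
  step 2: m=22, q=3, a=15
  step 3: m=23, q=31, a=1
  step 4: m=8, q=18, a=1
  step 5: m=10, q=29, a=1
  step 6: m=19, q=9, a=4
  step 7: m=17, q=37, a=1
  step 8: m=20, q=6, a=7
  step 9: m=22, q=23, a=2
  step 10: m=24, q=2, a=24
  step 11: m=24, q=23, a=2
  step 12: m=22, q=6, a=7
  step 13: m=20, q=37, a=1
  step 14: m=17, q=9, a=4
  step 15: m=19, q=29, a=1
  step 16: m=10, q=18, a=1
  step 17: m=8, q=31, a=1
  step 18: m=23, q=3, a=15
  step 19: m=22, q=46, a=1
  step 20: m=24, q=1, a=48
a_20 = 2*a_0 = 48, so the period closes here.
sqrt(622) = [24; 1, 15, 1, 1, 1, 4, 1, 7, 2, 24, 2, 7, 1, 4, 1, 1, 1, 15, 1, 48]
Period length = 20

20


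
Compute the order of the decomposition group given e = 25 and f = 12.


|D_P| = e * f
= 25 * 12
= 300

300


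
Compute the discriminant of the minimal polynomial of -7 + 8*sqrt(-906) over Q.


The element -7 + 8*sqrt(-906) has minimal polynomial:
x^2 + 14*x + 58033
Discriminant = (14)^2 - 4*(58033)
= 196 - 232132
= -231936

-231936


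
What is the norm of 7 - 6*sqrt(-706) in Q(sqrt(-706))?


N(a + b*sqrt(d)) = a^2 - d*b^2
= (7)^2 - (-706)*(-6)^2
= 49 + 25416
= 25465

25465


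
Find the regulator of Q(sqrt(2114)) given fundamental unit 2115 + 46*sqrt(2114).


epsilon = 2115 + 46*sqrt(2114)
= 4229.9998
R = ln(4229.9998)
= 8.3500

8.3500


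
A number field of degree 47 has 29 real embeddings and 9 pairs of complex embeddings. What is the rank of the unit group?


By Dirichlet's unit theorem:
rank = r1 + r2 - 1
= 29 + 9 - 1
= 37

37


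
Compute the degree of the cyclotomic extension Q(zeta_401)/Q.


The degree equals Euler's totient phi(401).
401 = 401
phi(401) = 400

400


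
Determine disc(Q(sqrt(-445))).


For K = Q(sqrt(d)) with d squarefree: disc(K) = d if d = 1 mod 4, and disc(K) = 4d if d = 2 or 3 mod 4.
Here d = -445, and d mod 4 = 3.
d = 3 mod 4, not 1 (O_K = Z[sqrt(d)]), so disc(K) = 4d = 4 * (-445) = -1780

-1780


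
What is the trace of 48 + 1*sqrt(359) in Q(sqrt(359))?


Tr(a + b*sqrt(d)) = (a + b*sqrt(d)) + (a - b*sqrt(d)) = 2a
= 2 * (48)
= 96

96


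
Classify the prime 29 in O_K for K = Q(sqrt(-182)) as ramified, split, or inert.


K = Q(sqrt(-182)). Since d mod 4 = 2, disc(K) = -728.
Check p | disc: -728 mod 29 = 26.
p does not divide disc. Compute Legendre symbol (d/p):
21^((29-1)/2) mod 29 = -1
(d/p) = -1, so p is inert: (p) stays prime with e=1, f=2, g=1.
Therefore p is inert.

inert


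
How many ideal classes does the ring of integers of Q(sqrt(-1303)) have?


K = Q(sqrt(-1303)). d mod 4 = 1, so D = disc(K) = d = -1303
h(K) equals the number of primitive reduced positive-definite forms (a, b, c) = a*x^2 + b*x*y + c*y^2 with b^2 - 4ac = D,
where reduced means |b| <= a <= c, with b >= 0 whenever |b| = a or a = c, and primitive means gcd(a, b, c) = 1.
Reduced forces 3a^2 <= |D| = 1303, so 1 <= a <= 20; b must have the parity of D, and c = (b^2 - D)/(4a) must be an integer >= a.
Enumerate a = 1..20, b in [-a, a]:
  a=1: (1, 1, 326)  [1]
  a=2: (2, -1, 163), (2, 1, 163)  [2]
  a=3: none
  a=4: (4, -3, 82), (4, 3, 82)  [2]
  a=5..7: none
  a=8: (8, -3, 41), (8, 3, 41)  [2]
  a=9..12: none
  a=13: (13, -7, 26), (13, 7, 26)  [2]
  a=14..15: none
  a=16: (16, -13, 23), (16, 13, 23)  [2]
  a=17..20: none
Total reduced forms: 1 + 2 + 2 + 2 + 2 + 2 = 11
h = 11

11


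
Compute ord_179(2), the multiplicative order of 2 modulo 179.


We want ord_179(2), the smallest k >= 1 with 2^k = 1 mod 179.
n = 179 = 179, phi(179) = 178; the order divides phi(n).
Divisors of 178: 1, 2, 89, 178
Repeated squaring mod 179: 2^1 = 2, 2^2 = 4, 2^4 = 16, 2^8 = 77, 2^16 = 22, 2^32 = 126, 2^64 = 124, 2^128 = 161
Test divisors in increasing order:
  k=1: 2^1 = 2 mod 179
  k=2: 2^2 = 4 mod 179
  k=89: 2^89 = 124 * 22 * 77 * 2 = 178 mod 179
  k=178: 2^178 = 161 * 126 * 22 * 4 = 1 mod 179  <- first divisor giving 1
Order = 178

178


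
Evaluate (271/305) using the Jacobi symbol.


Compute (271/305) via quadratic reciprocity:
  reciprocity: (271/305) -> +(305/271)
  reduce: (34/271)
  pull out 2: (2/271) = +1  (since 271 mod 8 = 7)
  reciprocity: (17/271) -> +(271/17)
  reduce: (16/17)
  pull out 2: (2/17) = +1  (since 17 mod 8 = 1)
  pull out 2: (2/17) = +1  (since 17 mod 8 = 1)
  pull out 2: (2/17) = +1  (since 17 mod 8 = 1)
  pull out 2: (2/17) = +1  (since 17 mod 8 = 1)
  (1/17) = 1
Product of signs = 1

1


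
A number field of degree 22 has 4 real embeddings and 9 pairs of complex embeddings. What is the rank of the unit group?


By Dirichlet's unit theorem:
rank = r1 + r2 - 1
= 4 + 9 - 1
= 12

12


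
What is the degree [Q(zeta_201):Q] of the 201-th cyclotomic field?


The degree equals Euler's totient phi(201).
201 = 3 * 67
phi(201) = 132

132


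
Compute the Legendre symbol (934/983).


p = 983 is prime, so compute (934/983) with the reciprocity algorithm (Jacobi-symbol steps: pull out 2s via (2/n), flip via reciprocity, reduce):
  pull out 2: (2/983) = +1  (since 983 mod 8 = 7)
  reciprocity: (467/983) -> -(983/467)
  reduce: (49/467)
  reciprocity: (49/467) -> +(467/49)
  reduce: (26/49)
  pull out 2: (2/49) = +1  (since 49 mod 8 = 1)
  reciprocity: (13/49) -> +(49/13)
  reduce: (10/13)
  pull out 2: (2/13) = -1  (since 13 mod 8 = 5)
  reciprocity: (5/13) -> +(13/5)
  reduce: (3/5)
  reciprocity: (3/5) -> +(5/3)
  reduce: (2/3)
  pull out 2: (2/3) = -1  (since 3 mod 8 = 3)
  (1/3) = 1
Product of signs = -1
(934/983) = -1

-1


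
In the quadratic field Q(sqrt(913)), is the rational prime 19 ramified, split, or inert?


K = Q(sqrt(913)). Since d mod 4 = 1, disc(K) = 913.
Check p | disc: 913 mod 19 = 1.
p does not divide disc. Compute Legendre symbol (d/p):
1^((19-1)/2) mod 19 = 1
(d/p) = 1, so p splits: (p) = P*P' with e=1, f=1, g=2.
Therefore p is split.

split


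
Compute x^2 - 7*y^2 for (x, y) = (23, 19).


x^2 - d*y^2
= 23^2 - 7*19^2
= 529 - 2527
= -1998

-1998


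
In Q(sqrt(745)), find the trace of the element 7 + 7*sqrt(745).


Tr(a + b*sqrt(d)) = (a + b*sqrt(d)) + (a - b*sqrt(d)) = 2a
= 2 * (7)
= 14

14


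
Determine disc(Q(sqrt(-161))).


For K = Q(sqrt(d)) with d squarefree: disc(K) = d if d = 1 mod 4, and disc(K) = 4d if d = 2 or 3 mod 4.
Here d = -161, and d mod 4 = 3.
d = 3 mod 4, not 1 (O_K = Z[sqrt(d)]), so disc(K) = 4d = 4 * (-161) = -644

-644


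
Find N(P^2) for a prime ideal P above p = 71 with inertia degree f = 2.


N(P^a) = p^(a*f)
= 71^(2*2)
= 71^4
= 25411681

25411681


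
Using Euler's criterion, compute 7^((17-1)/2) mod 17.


p = 17 is prime and the exponent is (p-1)/2 = 8, so by Euler's criterion 7^8 = (7/17) = +1 or -1 mod 17.
Compute by square-and-multiply:
  8 = 8 (binary 1000)
  Repeated squaring mod 17: 7^1 = 7, 7^2 = 15, 7^4 = 4, 7^8 = 16
  7^8 = 16 mod 17
Result 16 = p - 1 = -1 mod 17: 7 is a quadratic non-residue mod 17. As a residue in [0, p-1] the value is 16.
7^8 mod 17 = 16

16


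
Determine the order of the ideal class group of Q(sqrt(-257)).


K = Q(sqrt(-257)). d mod 4 = 3, so D = disc(K) = 4d = -1028
h(K) equals the number of primitive reduced positive-definite forms (a, b, c) = a*x^2 + b*x*y + c*y^2 with b^2 - 4ac = D,
where reduced means |b| <= a <= c, with b >= 0 whenever |b| = a or a = c, and primitive means gcd(a, b, c) = 1.
Reduced forces 3a^2 <= |D| = 1028, so 1 <= a <= 18; b must have the parity of D, and c = (b^2 - D)/(4a) must be an integer >= a.
Enumerate a = 1..18, b in [-a, a]:
  a=1: (1, 0, 257)  [1]
  a=2: (2, 2, 129)  [1]
  a=3: (3, -2, 86), (3, 2, 86)  [2]
  a=4..5: none
  a=6: (6, -2, 43), (6, 2, 43)  [2]
  a=7: (7, -6, 38), (7, 6, 38)  [2]
  a=8: none
  a=9: (9, -4, 29), (9, 4, 29)  [2]
  a=10..12: none
  a=13: (13, -8, 21), (13, 8, 21)  [2]
  a=14: (14, -6, 19), (14, 6, 19)  [2]
  a=15..16: none
  a=17: (17, -14, 18), (17, 14, 18)  [2]
  a=18: none
Total reduced forms: 1 + 1 + 2 + 2 + 2 + 2 + 2 + 2 + 2 = 16
h = 16

16


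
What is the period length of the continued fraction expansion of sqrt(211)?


Run the CF algorithm for sqrt(211).
a_0 = floor(sqrt(211)) = 14; set m_0=0, q_0=1.
Recurrence: m' = q*a - m,  q' = (d - m'^2)/q,  a' = floor((a_0 + m')/q').
  step 1: m=14, q=15, a=1
  step 2: m=1, q=14, a=1
  step 3: m=13, q=3, a=9
  step 4: m=14, q=5, a=5
  step 5: m=11, q=18, a=1
  step 6: m=7, q=9, a=2
  step 7: m=11, q=10, a=2
  step 8: m=9, q=13, a=1
  step 9: m=4, q=15, a=1
  step 10: m=11, q=6, a=4
  step 11: m=13, q=7, a=3
  step 12: m=8, q=21, a=1
  step 13: m=13, q=2, a=13
  step 14: m=13, q=21, a=1
  step 15: m=8, q=7, a=3
  step 16: m=13, q=6, a=4
  step 17: m=11, q=15, a=1
  step 18: m=4, q=13, a=1
  step 19: m=9, q=10, a=2
  step 20: m=11, q=9, a=2
  step 21: m=7, q=18, a=1
  step 22: m=11, q=5, a=5
  step 23: m=14, q=3, a=9
  step 24: m=13, q=14, a=1
  step 25: m=1, q=15, a=1
  step 26: m=14, q=1, a=28
a_26 = 2*a_0 = 28, so the period closes here.
sqrt(211) = [14; 1, 1, 9, 5, 1, 2, 2, 1, 1, 4, 3, 1, 13, 1, 3, 4, 1, 1, 2, 2, 1, 5, 9, 1, 1, 28]
Period length = 26

26


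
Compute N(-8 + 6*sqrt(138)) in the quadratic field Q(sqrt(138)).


N(a + b*sqrt(d)) = a^2 - d*b^2
= (-8)^2 - (138)*(6)^2
= 64 - 4968
= -4904

-4904


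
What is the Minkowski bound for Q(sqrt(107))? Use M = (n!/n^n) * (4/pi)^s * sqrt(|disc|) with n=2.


d = 107, d mod 4 = 3, so disc(K) = 4d = 428; |disc(K)| = 428
Real quadratic field, so n = 2, s = r2 = 0, r1 = 2
M = (n!/n^n) * (4/pi)^s * sqrt(|disc(K)|) = (2!/2^2) * (4/pi)^0 * sqrt(428)
= 0.5 * 1.000000 * 20.688161
= 10.3441

10.3441


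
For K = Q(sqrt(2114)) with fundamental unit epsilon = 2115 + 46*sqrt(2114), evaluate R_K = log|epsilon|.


epsilon = 2115 + 46*sqrt(2114)
= 4229.9998
R = ln(4229.9998)
= 8.3500

8.3500


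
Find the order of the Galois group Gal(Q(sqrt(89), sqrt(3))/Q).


The 2 square roots of distinct primes are multiplicatively independent over Q,
so [K:Q] = 2^2 and Gal(K/Q) is isomorphic to (Z/2Z)^2.
|Gal| = 2^2 = 4

4


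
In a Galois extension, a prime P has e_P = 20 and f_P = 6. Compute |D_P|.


|D_P| = e * f
= 20 * 6
= 120

120


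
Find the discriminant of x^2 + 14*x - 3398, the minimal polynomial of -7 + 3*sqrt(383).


The element -7 + 3*sqrt(383) has minimal polynomial:
x^2 + 14*x - 3398
Discriminant = (14)^2 - 4*(-3398)
= 196 + 13592
= 13788

13788


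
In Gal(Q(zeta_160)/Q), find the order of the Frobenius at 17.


The Frobenius at p in Gal(Q(zeta_n)/Q) = (Z/nZ)* is the class of p, so its order is ord_160(17), the smallest k >= 1 with 17^k = 1 mod 160.
n = 160 = 2^5 * 5, phi(160) = 64; the order divides phi(n).
Divisors of 64: 1, 2, 4, 8, 16, 32, 64
Repeated squaring mod 160: 17^1 = 17, 17^2 = 129, 17^4 = 1, 17^8 = 1, 17^16 = 1, 17^32 = 1, 17^64 = 1
Test divisors in increasing order:
  k=1: 17^1 = 17 mod 160
  k=2: 17^2 = 129 mod 160
  k=4: 17^4 = 1 mod 160  <- first divisor giving 1
Order = 4

4


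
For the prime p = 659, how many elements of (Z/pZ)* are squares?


For prime p, the number of non-zero quadratic residues is (p-1)/2.
= (659-1)/2
= 329

329


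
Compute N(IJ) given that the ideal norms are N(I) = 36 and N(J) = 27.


N(IJ) = N(I) * N(J)
= 36 * 27
= 972

972


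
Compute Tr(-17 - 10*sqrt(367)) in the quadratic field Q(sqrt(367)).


Tr(a + b*sqrt(d)) = (a + b*sqrt(d)) + (a - b*sqrt(d)) = 2a
= 2 * (-17)
= -34

-34


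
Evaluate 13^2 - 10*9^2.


x^2 - d*y^2
= 13^2 - 10*9^2
= 169 - 810
= -641

-641


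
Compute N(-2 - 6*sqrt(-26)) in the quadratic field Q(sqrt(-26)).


N(a + b*sqrt(d)) = a^2 - d*b^2
= (-2)^2 - (-26)*(-6)^2
= 4 + 936
= 940

940


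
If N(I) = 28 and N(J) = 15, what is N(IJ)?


N(IJ) = N(I) * N(J)
= 28 * 15
= 420

420


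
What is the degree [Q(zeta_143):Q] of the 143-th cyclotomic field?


The degree equals Euler's totient phi(143).
143 = 11 * 13
phi(143) = 120

120


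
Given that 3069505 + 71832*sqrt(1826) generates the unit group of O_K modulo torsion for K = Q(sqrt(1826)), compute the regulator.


epsilon = 3069505 + 71832*sqrt(1826)
= 6.1390e+06
R = ln(6.1390e+06)
= 15.6302

15.6302


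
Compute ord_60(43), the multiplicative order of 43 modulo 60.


We want ord_60(43), the smallest k >= 1 with 43^k = 1 mod 60.
n = 60 = 2^2 * 3 * 5, phi(60) = 16; the order divides phi(n).
Divisors of 16: 1, 2, 4, 8, 16
Repeated squaring mod 60: 43^1 = 43, 43^2 = 49, 43^4 = 1, 43^8 = 1, 43^16 = 1
Test divisors in increasing order:
  k=1: 43^1 = 43 mod 60
  k=2: 43^2 = 49 mod 60
  k=4: 43^4 = 1 mod 60  <- first divisor giving 1
Order = 4

4


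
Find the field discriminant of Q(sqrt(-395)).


For K = Q(sqrt(d)) with d squarefree: disc(K) = d if d = 1 mod 4, and disc(K) = 4d if d = 2 or 3 mod 4.
Here d = -395, and d mod 4 = 1.
d = 1 mod 4 (O_K = Z[(1+sqrt(d))/2]), so disc(K) = d = -395

-395


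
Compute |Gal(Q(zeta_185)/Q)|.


|Gal(Q(zeta_185)/Q)| = phi(185)
= 144

144


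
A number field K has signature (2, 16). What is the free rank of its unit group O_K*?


By Dirichlet's unit theorem:
rank = r1 + r2 - 1
= 2 + 16 - 1
= 17

17


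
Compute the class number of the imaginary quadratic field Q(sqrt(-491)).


K = Q(sqrt(-491)). d mod 4 = 1, so D = disc(K) = d = -491
h(K) equals the number of primitive reduced positive-definite forms (a, b, c) = a*x^2 + b*x*y + c*y^2 with b^2 - 4ac = D,
where reduced means |b| <= a <= c, with b >= 0 whenever |b| = a or a = c, and primitive means gcd(a, b, c) = 1.
Reduced forces 3a^2 <= |D| = 491, so 1 <= a <= 12; b must have the parity of D, and c = (b^2 - D)/(4a) must be an integer >= a.
Enumerate a = 1..12, b in [-a, a]:
  a=1: (1, 1, 123)  [1]
  a=2: none
  a=3: (3, -1, 41), (3, 1, 41)  [2]
  a=4: none
  a=5: (5, -3, 25), (5, 3, 25)  [2]
  a=6..8: none
  a=9: (9, -7, 15), (9, 7, 15)  [2]
  a=10: none
  a=11: (11, -9, 13), (11, 9, 13)  [2]
  a=12: none
Total reduced forms: 1 + 2 + 2 + 2 + 2 = 9
h = 9

9


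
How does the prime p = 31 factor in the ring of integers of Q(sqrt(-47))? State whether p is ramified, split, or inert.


K = Q(sqrt(-47)). Since d mod 4 = 1, disc(K) = -47.
Check p | disc: -47 mod 31 = 15.
p does not divide disc. Compute Legendre symbol (d/p):
15^((31-1)/2) mod 31 = -1
(d/p) = -1, so p is inert: (p) stays prime with e=1, f=2, g=1.
Therefore p is inert.

inert


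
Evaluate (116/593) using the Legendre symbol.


p = 593 is prime, so compute (116/593) with the reciprocity algorithm (Jacobi-symbol steps: pull out 2s via (2/n), flip via reciprocity, reduce):
  pull out 2: (2/593) = +1  (since 593 mod 8 = 1)
  pull out 2: (2/593) = +1  (since 593 mod 8 = 1)
  reciprocity: (29/593) -> +(593/29)
  reduce: (13/29)
  reciprocity: (13/29) -> +(29/13)
  reduce: (3/13)
  reciprocity: (3/13) -> +(13/3)
  reduce: (1/3)
  (1/3) = 1
Product of signs = 1
(116/593) = 1

1


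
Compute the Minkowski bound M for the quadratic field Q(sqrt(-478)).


d = -478, d mod 4 = 2, so disc(K) = 4d = -1912; |disc(K)| = 1912
Imaginary quadratic field, so n = 2, s = r2 = 1, r1 = 0
M = (n!/n^n) * (4/pi)^s * sqrt(|disc(K)|) = (2!/2^2) * (4/pi)^1 * sqrt(1912)
= 0.5 * 1.273240 * 43.726422
= 27.8371

27.8371


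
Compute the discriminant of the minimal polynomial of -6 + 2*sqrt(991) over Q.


The element -6 + 2*sqrt(991) has minimal polynomial:
x^2 + 12*x - 3928
Discriminant = (12)^2 - 4*(-3928)
= 144 + 15712
= 15856

15856


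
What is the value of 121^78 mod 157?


p = 157 is prime and the exponent is (p-1)/2 = 78, so by Euler's criterion 121^78 = (121/157) = +1 or -1 mod 157.
Compute by square-and-multiply:
  78 = 64 + 8 + 4 + 2 (binary 1001110)
  Repeated squaring mod 157: 121^1 = 121, 121^2 = 40, 121^4 = 30, 121^8 = 115, 121^16 = 37, 121^32 = 113, 121^64 = 52
  121^78 = 121^64 * 121^8 * 121^4 * 121^2 = 52 * 115 * 30 * 40 mod 157
    52 * 115 = 5980 = 14 mod 157
    14 * 30 = 420 = 106 mod 157
    106 * 40 = 4240 = 1 mod 157
  121^78 = 1 mod 157
Result 1: 121 is a quadratic residue mod 157.
121^78 mod 157 = 1

1


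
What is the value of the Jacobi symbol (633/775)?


Compute (633/775) via quadratic reciprocity:
  reciprocity: (633/775) -> +(775/633)
  reduce: (142/633)
  pull out 2: (2/633) = +1  (since 633 mod 8 = 1)
  reciprocity: (71/633) -> +(633/71)
  reduce: (65/71)
  reciprocity: (65/71) -> +(71/65)
  reduce: (6/65)
  pull out 2: (2/65) = +1  (since 65 mod 8 = 1)
  reciprocity: (3/65) -> +(65/3)
  reduce: (2/3)
  pull out 2: (2/3) = -1  (since 3 mod 8 = 3)
  (1/3) = 1
Product of signs = -1

-1


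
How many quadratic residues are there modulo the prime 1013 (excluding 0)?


For prime p, the number of non-zero quadratic residues is (p-1)/2.
= (1013-1)/2
= 506

506


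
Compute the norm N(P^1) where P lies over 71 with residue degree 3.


N(P^a) = p^(a*f)
= 71^(1*3)
= 71^3
= 357911

357911


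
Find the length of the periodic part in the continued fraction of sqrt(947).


Run the CF algorithm for sqrt(947).
a_0 = floor(sqrt(947)) = 30; set m_0=0, q_0=1.
Recurrence: m' = q*a - m,  q' = (d - m'^2)/q,  a' = floor((a_0 + m')/q').
  step 1: m=30, q=47, a=1
  step 2: m=17, q=14, a=3
  step 3: m=25, q=23, a=2
  step 4: m=21, q=22, a=2
  step 5: m=23, q=19, a=2
  step 6: m=15, q=38, a=1
  step 7: m=23, q=11, a=4
  step 8: m=21, q=46, a=1
  step 9: m=25, q=7, a=7
  step 10: m=24, q=53, a=1
  step 11: m=29, q=2, a=29
  step 12: m=29, q=53, a=1
  step 13: m=24, q=7, a=7
  step 14: m=25, q=46, a=1
  step 15: m=21, q=11, a=4
  step 16: m=23, q=38, a=1
  step 17: m=15, q=19, a=2
  step 18: m=23, q=22, a=2
  step 19: m=21, q=23, a=2
  step 20: m=25, q=14, a=3
  step 21: m=17, q=47, a=1
  step 22: m=30, q=1, a=60
a_22 = 2*a_0 = 60, so the period closes here.
sqrt(947) = [30; 1, 3, 2, 2, 2, 1, 4, 1, 7, 1, 29, 1, 7, 1, 4, 1, 2, 2, 2, 3, 1, 60]
Period length = 22

22


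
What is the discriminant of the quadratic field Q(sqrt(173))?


For K = Q(sqrt(d)) with d squarefree: disc(K) = d if d = 1 mod 4, and disc(K) = 4d if d = 2 or 3 mod 4.
Here d = 173, and d mod 4 = 1.
d = 1 mod 4 (O_K = Z[(1+sqrt(d))/2]), so disc(K) = d = 173

173


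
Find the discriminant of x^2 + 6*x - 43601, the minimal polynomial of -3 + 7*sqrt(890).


The element -3 + 7*sqrt(890) has minimal polynomial:
x^2 + 6*x - 43601
Discriminant = (6)^2 - 4*(-43601)
= 36 + 174404
= 174440

174440


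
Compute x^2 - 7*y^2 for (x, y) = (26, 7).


x^2 - d*y^2
= 26^2 - 7*7^2
= 676 - 343
= 333

333


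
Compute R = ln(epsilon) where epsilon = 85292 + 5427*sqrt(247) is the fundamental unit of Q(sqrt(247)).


epsilon = 85292 + 5427*sqrt(247)
= 170584.0000
R = ln(170584.0000)
= 12.0470

12.0470


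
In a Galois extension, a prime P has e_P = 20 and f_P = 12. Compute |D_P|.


|D_P| = e * f
= 20 * 12
= 240

240


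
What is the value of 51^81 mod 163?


p = 163 is prime and the exponent is (p-1)/2 = 81, so by Euler's criterion 51^81 = (51/163) = +1 or -1 mod 163.
Compute by square-and-multiply:
  81 = 64 + 16 + 1 (binary 1010001)
  Repeated squaring mod 163: 51^1 = 51, 51^2 = 156, 51^4 = 49, 51^8 = 119, 51^16 = 143, 51^32 = 74, 51^64 = 97
  51^81 = 51^64 * 51^16 * 51^1 = 97 * 143 * 51 mod 163
    97 * 143 = 13871 = 16 mod 163
    16 * 51 = 816 = 1 mod 163
  51^81 = 1 mod 163
Result 1: 51 is a quadratic residue mod 163.
51^81 mod 163 = 1

1
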